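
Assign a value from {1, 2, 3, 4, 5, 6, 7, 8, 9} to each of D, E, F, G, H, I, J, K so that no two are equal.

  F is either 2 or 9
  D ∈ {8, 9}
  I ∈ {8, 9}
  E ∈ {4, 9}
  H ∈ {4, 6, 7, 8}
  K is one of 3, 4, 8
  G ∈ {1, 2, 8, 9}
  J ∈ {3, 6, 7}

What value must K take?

Among the 8 variables, 1 fits only G (and all 8 values in {1, 2, 3, 4, 6, 7, 8, 9} must be used), so G = 1.
The 7 still-open variables together cover exactly {2, 3, 4, 6, 7, 8, 9} — 7 values for 7 variables — and 2 appears only in F's list, so F = 2.
D and I share exactly the 2 values {8, 9}; by pigeonhole those values go to them, so strike 8, 9 from E, H, K.
That leaves E = 4. Eliminate 4 elsewhere: H, K.
So K = 3.

3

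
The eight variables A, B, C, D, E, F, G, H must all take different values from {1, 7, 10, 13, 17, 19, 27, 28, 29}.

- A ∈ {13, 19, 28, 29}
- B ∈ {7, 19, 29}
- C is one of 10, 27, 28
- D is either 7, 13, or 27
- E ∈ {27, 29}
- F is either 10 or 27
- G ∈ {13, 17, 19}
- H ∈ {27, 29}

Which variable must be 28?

The 8 variables together cover exactly {7, 10, 13, 17, 19, 27, 28, 29} — 8 values for 8 variables — and 17 appears only in G's list, so G = 17.
The 2 variables E and H are confined to {27, 29}, which locks those values in; drop them from A, B, C, D, F.
That leaves F = 10. Eliminate 10 elsewhere: C.
So 28 goes to C.

C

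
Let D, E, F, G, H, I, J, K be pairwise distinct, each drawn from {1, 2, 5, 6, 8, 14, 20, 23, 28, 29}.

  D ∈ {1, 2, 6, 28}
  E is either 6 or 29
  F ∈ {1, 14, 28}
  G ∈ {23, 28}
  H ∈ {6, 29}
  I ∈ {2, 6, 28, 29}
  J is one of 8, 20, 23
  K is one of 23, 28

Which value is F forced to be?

14

E and H between them cover only {6, 29} — a naked pair. Remove those values from D, I.
G and K between them cover only {23, 28} — a naked pair. Remove those values from D, F, I, J.
I has just one choice, so I = 2. Strike 2 from D.
D's domain is down to {1}, so D = 1. Eliminate 1 elsewhere: F.
So F = 14.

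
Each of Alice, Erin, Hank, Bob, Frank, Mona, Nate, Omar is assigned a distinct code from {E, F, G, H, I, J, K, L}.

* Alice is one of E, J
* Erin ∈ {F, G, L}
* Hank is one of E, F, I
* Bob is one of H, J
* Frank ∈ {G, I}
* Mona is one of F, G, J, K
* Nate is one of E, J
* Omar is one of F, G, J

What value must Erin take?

Among the 8 variables, H fits only Bob (and all 8 values in {E, F, G, H, I, J, K, L} must be used), so Bob = H.
The 7 still-open variables draw from only 7 values {E, F, G, I, J, K, L}, so each is used; only Mona can be K, hence Mona = K.
The 6 still-open variables together cover exactly {E, F, G, I, J, L} — 6 values for 6 variables — and L appears only in Erin's list, so Erin = L.

L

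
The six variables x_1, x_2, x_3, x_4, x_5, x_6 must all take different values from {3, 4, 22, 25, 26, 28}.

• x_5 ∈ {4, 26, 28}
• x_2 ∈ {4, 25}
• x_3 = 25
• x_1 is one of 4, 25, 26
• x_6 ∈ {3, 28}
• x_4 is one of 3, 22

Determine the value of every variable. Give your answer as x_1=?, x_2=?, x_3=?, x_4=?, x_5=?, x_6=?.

x_3 has just one choice, so x_3 = 25. Remove 25 from x_1, x_2.
x_2's domain is down to {4}, so x_2 = 4. So x_1, x_5 can't be 4.
x_1 must be 26 (only option left). Remove 26 from x_5.
x_5's domain is down to {28}, so x_5 = 28. Strike 28 from x_6.
x_6 must be 3 (only option left). Remove 3 from x_4.
x_4's domain is down to {22}, so x_4 = 22.

x_1=26, x_2=4, x_3=25, x_4=22, x_5=28, x_6=3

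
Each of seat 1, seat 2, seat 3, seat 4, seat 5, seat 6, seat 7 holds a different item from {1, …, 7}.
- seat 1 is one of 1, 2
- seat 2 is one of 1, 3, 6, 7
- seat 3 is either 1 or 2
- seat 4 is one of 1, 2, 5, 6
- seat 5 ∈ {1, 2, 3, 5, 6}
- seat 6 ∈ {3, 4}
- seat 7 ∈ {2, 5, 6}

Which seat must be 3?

seat 5

Among the 7 variables, 4 fits only seat 6 (and all 7 values in {1, 2, 3, 4, 5, 6, 7} must be used), so seat 6 = 4.
The 6 still-open variables draw from only 6 values {1, 2, 3, 5, 6, 7}, so each is used; only seat 2 can be 7, hence seat 2 = 7.
Among the 5 still-open variables, 3 fits only seat 5 (and all 5 values in {1, 2, 3, 5, 6} must be used), so seat 5 = 3.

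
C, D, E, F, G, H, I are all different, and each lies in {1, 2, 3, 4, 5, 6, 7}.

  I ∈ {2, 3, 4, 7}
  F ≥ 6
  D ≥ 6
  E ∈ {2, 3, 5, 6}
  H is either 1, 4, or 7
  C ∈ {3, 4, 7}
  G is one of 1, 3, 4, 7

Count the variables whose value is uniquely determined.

2

Among the 7 variables, 5 fits only E (and all 7 values in {1, 2, 3, 4, 5, 6, 7} must be used), so E = 5.
The 6 still-open variables together cover exactly {1, 2, 3, 4, 6, 7} — 6 values for 6 variables — and 2 appears only in I's list, so I = 2.
D and F between them cover only {6, 7} — a naked pair. Remove those values from C, G, H.
Determined: E=5, I=2. The other variables each still have more than one consistent value. That makes 2.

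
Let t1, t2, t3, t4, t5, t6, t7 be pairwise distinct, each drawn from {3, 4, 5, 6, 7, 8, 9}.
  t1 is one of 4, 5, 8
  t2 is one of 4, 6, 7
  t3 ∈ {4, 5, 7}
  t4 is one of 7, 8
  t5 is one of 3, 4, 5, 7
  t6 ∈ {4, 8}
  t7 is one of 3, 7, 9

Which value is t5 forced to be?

Among the 7 variables, 6 fits only t2 (and all 7 values in {3, 4, 5, 6, 7, 8, 9} must be used), so t2 = 6.
Among the 6 still-open variables, 9 fits only t7 (and all 6 values in {3, 4, 5, 7, 8, 9} must be used), so t7 = 9.
Among the 5 still-open variables, 3 fits only t5 (and all 5 values in {3, 4, 5, 7, 8} must be used), so t5 = 3.

3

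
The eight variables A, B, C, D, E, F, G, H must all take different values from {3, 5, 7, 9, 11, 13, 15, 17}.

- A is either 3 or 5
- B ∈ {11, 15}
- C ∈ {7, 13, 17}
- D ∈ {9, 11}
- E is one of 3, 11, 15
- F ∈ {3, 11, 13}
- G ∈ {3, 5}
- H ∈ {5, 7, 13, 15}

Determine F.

The 8 variables draw from only 8 values {3, 5, 7, 9, 11, 13, 15, 17}, so each is used; only D can be 9, hence D = 9.
The 7 still-open variables draw from only 7 values {3, 5, 7, 11, 13, 15, 17}, so each is used; only C can be 17, hence C = 17.
The 6 still-open variables draw from only 6 values {3, 5, 7, 11, 13, 15}, so each is used; only H can be 7, hence H = 7.
The 5 still-open variables together cover exactly {3, 5, 11, 13, 15} — 5 values for 5 variables — and 13 appears only in F's list, so F = 13.

13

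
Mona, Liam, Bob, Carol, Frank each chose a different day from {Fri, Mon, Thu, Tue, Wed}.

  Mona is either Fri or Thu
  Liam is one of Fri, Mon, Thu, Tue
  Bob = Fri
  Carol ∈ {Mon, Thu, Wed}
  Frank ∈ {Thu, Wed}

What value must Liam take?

Bob must be Fri (only option left). Remove Fri from Mona, Liam.
Mona has just one choice, so Mona = Thu. Remove Thu from Liam, Carol, Frank.
Frank's domain is down to {Wed}, so Frank = Wed. Strike Wed from Carol.
Carol's domain is down to {Mon}, so Carol = Mon. Remove Mon from Liam.
So Liam = Tue.

Tue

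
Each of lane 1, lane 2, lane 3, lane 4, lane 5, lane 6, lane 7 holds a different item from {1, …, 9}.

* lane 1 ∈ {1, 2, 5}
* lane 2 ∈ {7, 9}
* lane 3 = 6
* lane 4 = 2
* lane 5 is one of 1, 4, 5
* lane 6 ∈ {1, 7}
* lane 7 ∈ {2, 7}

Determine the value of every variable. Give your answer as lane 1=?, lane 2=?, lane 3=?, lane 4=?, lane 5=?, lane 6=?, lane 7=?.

lane 1=5, lane 2=9, lane 3=6, lane 4=2, lane 5=4, lane 6=1, lane 7=7

lane 3 has just one choice, so lane 3 = 6.
lane 4's domain is down to {2}, so lane 4 = 2. So lane 1, lane 7 can't be 2.
lane 7 has just one choice, so lane 7 = 7. Remove 7 from lane 2, lane 6.
lane 2 has just one choice, so lane 2 = 9.
lane 6 has just one choice, so lane 6 = 1. Remove 1 from lane 1, lane 5.
That leaves lane 1 = 5. Remove 5 from lane 5.
lane 5 must be 4 (only option left).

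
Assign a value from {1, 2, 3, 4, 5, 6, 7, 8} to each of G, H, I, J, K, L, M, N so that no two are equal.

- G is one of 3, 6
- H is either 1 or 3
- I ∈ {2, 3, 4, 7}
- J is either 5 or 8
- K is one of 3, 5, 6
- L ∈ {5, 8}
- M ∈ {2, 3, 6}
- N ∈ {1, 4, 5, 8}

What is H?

1

Among the 8 variables, 7 fits only I (and all 8 values in {1, 2, 3, 4, 5, 6, 7, 8} must be used), so I = 7.
The 7 still-open variables together cover exactly {1, 2, 3, 4, 5, 6, 8} — 7 values for 7 variables — and 2 appears only in M's list, so M = 2.
The 6 still-open variables draw from only 6 values {1, 3, 4, 5, 6, 8}, so each is used; only N can be 4, hence N = 4.
Among the 5 still-open variables, 1 fits only H (and all 5 values in {1, 3, 5, 6, 8} must be used), so H = 1.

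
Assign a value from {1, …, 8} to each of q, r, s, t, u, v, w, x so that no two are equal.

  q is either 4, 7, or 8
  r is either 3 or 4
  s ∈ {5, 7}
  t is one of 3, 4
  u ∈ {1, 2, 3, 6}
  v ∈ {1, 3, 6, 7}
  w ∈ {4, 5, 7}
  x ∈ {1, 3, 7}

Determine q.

8

Among the 8 variables, 2 fits only u (and all 8 values in {1, 2, 3, 4, 5, 6, 7, 8} must be used), so u = 2.
The 7 still-open variables draw from only 7 values {1, 3, 4, 5, 6, 7, 8}, so each is used; only v can be 6, hence v = 6.
The 6 still-open variables together cover exactly {1, 3, 4, 5, 7, 8} — 6 values for 6 variables — and 1 appears only in x's list, so x = 1.
Among the 5 still-open variables, 8 fits only q (and all 5 values in {3, 4, 5, 7, 8} must be used), so q = 8.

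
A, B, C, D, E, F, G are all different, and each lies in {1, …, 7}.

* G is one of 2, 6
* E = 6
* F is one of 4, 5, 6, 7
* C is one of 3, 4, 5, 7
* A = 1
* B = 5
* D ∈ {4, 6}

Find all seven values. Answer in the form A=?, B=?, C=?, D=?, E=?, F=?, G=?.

A=1, B=5, C=3, D=4, E=6, F=7, G=2

A's domain is down to {1}, so A = 1.
That leaves B = 5. So C, F can't be 5.
E's domain is down to {6}, so E = 6. Eliminate 6 elsewhere: D, F, G.
G must be 2 (only option left).
D has just one choice, so D = 4. So C, F can't be 4.
F must be 7 (only option left). Eliminate 7 elsewhere: C.
C must be 3 (only option left).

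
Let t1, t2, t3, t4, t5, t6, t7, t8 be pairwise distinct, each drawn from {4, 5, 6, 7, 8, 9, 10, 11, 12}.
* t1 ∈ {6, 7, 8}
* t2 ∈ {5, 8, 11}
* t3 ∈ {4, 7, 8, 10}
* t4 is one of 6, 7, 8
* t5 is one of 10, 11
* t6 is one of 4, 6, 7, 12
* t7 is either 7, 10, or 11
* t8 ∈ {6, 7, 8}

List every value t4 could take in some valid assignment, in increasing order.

Among the 8 variables, 5 fits only t2 (and all 8 values in {4, 5, 6, 7, 8, 10, 11, 12} must be used), so t2 = 5.
Among the 7 still-open variables, 12 fits only t6 (and all 7 values in {4, 6, 7, 8, 10, 11, 12} must be used), so t6 = 12.
The 6 still-open variables together cover exactly {4, 6, 7, 8, 10, 11} — 6 values for 6 variables — and 4 appears only in t3's list, so t3 = 4.
t1, t4, t8 between them cover only {6, 7, 8} — a naked triple. Remove those values from t7.
No further eliminations apply; t4 can still be any of 6, 7, 8.

6, 7, 8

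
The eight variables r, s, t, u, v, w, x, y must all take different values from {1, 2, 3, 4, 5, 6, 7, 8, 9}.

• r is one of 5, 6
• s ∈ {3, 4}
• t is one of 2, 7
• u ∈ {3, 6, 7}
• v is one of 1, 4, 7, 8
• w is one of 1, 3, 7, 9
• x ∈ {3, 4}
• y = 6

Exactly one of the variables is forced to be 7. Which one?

y has just one choice, so y = 6. Eliminate 6 elsewhere: r, u.
That leaves r = 5.
s and x between them cover only {3, 4} — a naked pair. Remove those values from u, v, w.
So 7 goes to u.

u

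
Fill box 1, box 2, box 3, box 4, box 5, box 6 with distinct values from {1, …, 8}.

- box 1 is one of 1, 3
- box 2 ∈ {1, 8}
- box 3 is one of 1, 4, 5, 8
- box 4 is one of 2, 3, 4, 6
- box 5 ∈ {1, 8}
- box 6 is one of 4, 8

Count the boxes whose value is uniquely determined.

3

box 2 and box 5 between them cover only {1, 8} — a naked pair. Remove those values from box 1, box 3, box 6.
box 1's domain is down to {3}, so box 1 = 3. So box 4 can't be 3.
box 6's domain is down to {4}, so box 6 = 4. Remove 4 from box 3, box 4.
box 3 must be 5 (only option left).
Determined: box 1=3, box 3=5, box 6=4. The other boxes each still have more than one consistent value. That makes 3.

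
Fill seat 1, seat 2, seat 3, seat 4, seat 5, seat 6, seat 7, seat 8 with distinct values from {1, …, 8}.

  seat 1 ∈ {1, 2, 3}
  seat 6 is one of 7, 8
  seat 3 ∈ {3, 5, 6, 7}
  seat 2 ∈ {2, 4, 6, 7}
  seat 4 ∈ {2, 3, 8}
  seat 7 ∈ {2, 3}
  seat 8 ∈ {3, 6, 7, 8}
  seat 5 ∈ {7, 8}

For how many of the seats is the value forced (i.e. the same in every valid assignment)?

4

The 8 variables draw from only 8 values {1, 2, 3, 4, 5, 6, 7, 8}, so each is used; only seat 1 can be 1, hence seat 1 = 1.
The 7 still-open variables draw from only 7 values {2, 3, 4, 5, 6, 7, 8}, so each is used; only seat 2 can be 4, hence seat 2 = 4.
The 6 still-open variables draw from only 6 values {2, 3, 5, 6, 7, 8}, so each is used; only seat 3 can be 5, hence seat 3 = 5.
Among the 5 still-open variables, 6 fits only seat 8 (and all 5 values in {2, 3, 6, 7, 8} must be used), so seat 8 = 6.
The 2 variables seat 5 and seat 6 are confined to {7, 8}, which locks those values in; drop them from seat 4.
Determined: seat 1=1, seat 2=4, seat 3=5, seat 8=6. The other seats each still have more than one consistent value. That makes 4.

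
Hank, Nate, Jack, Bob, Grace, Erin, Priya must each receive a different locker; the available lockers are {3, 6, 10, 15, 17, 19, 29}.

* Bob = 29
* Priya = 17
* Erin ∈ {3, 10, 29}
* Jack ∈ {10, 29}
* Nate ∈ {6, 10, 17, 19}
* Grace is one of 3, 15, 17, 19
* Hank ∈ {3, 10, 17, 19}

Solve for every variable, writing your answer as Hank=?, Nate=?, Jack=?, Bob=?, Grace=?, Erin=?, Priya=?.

Bob has just one choice, so Bob = 29. Strike 29 from Jack, Erin.
Priya must be 17 (only option left). So Hank, Nate, Grace can't be 17.
That leaves Jack = 10. Strike 10 from Hank, Nate, Erin.
Erin's domain is down to {3}, so Erin = 3. Strike 3 from Hank, Grace.
That leaves Hank = 19. Strike 19 from Nate, Grace.
Nate must be 6 (only option left).
Grace's domain is down to {15}, so Grace = 15.

Hank=19, Nate=6, Jack=10, Bob=29, Grace=15, Erin=3, Priya=17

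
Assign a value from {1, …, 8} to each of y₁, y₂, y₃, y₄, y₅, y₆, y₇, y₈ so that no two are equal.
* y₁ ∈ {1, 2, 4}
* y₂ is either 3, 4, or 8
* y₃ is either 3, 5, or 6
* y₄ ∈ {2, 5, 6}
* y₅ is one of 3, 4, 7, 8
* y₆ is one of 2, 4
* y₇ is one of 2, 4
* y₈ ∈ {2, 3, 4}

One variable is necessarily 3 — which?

y₈

The 8 variables draw from only 8 values {1, 2, 3, 4, 5, 6, 7, 8}, so each is used; only y₁ can be 1, hence y₁ = 1.
The 7 still-open variables together cover exactly {2, 3, 4, 5, 6, 7, 8} — 7 values for 7 variables — and 7 appears only in y₅'s list, so y₅ = 7.
Among the 6 still-open variables, 8 fits only y₂ (and all 6 values in {2, 3, 4, 5, 6, 8} must be used), so y₂ = 8.
y₆ and y₇ between them cover only {2, 4} — a naked pair. Remove those values from y₄, y₈.
So 3 goes to y₈.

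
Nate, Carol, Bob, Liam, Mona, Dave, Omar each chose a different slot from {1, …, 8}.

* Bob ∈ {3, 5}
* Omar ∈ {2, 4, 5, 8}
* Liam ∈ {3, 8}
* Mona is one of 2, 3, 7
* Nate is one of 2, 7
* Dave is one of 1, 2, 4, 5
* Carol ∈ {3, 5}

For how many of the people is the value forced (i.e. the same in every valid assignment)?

The 7 variables together cover exactly {1, 2, 3, 4, 5, 7, 8} — 7 values for 7 variables — and 1 appears only in Dave's list, so Dave = 1.
Among the 6 still-open variables, 4 fits only Omar (and all 6 values in {2, 3, 4, 5, 7, 8} must be used), so Omar = 4.
Among the 5 still-open variables, 8 fits only Liam (and all 5 values in {2, 3, 5, 7, 8} must be used), so Liam = 8.
Carol and Bob between them cover only {3, 5} — a naked pair. Remove those values from Mona.
Determined: Liam=8, Dave=1, Omar=4. The other people each still have more than one consistent value. That makes 3.

3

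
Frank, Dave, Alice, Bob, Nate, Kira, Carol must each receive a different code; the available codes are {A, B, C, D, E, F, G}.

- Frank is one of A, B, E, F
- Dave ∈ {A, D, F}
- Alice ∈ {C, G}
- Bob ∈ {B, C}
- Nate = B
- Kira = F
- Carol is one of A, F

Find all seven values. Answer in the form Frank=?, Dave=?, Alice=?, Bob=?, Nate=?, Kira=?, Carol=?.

Frank=E, Dave=D, Alice=G, Bob=C, Nate=B, Kira=F, Carol=A

Nate has just one choice, so Nate = B. So Frank, Bob can't be B.
That leaves Kira = F. Strike F from Frank, Dave, Carol.
That leaves Carol = A. Remove A from Frank, Dave.
Frank must be E (only option left).
Dave must be D (only option left).
That leaves Bob = C. Remove C from Alice.
Alice has just one choice, so Alice = G.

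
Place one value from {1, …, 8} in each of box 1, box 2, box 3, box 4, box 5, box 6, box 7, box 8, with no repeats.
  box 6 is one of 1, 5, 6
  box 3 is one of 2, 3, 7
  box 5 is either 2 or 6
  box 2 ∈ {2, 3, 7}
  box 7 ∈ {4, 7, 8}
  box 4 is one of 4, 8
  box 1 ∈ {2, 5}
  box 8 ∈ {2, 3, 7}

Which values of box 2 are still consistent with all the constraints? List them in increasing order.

Among the 8 variables, 1 fits only box 6 (and all 8 values in {1, 2, 3, 4, 5, 6, 7, 8} must be used), so box 6 = 1.
The 7 still-open variables draw from only 7 values {2, 3, 4, 5, 6, 7, 8}, so each is used; only box 1 can be 5, hence box 1 = 5.
The 6 still-open variables draw from only 6 values {2, 3, 4, 6, 7, 8}, so each is used; only box 5 can be 6, hence box 5 = 6.
The 3 variables box 2, box 3, box 8 are confined to {2, 3, 7}, which locks those values in; drop them from box 7.
No further eliminations apply; box 2 can still be any of 2, 3, 7.

2, 3, 7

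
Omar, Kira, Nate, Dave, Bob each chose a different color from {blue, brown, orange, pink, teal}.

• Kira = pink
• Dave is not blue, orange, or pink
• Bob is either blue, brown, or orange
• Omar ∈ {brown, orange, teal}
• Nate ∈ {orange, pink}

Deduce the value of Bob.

blue

Kira's domain is down to {pink}, so Kira = pink. So Nate can't be pink.
That leaves Nate = orange. So Omar, Bob can't be orange.
Among the 3 still-open variables, blue fits only Bob (and all 3 values in {blue, brown, teal} must be used), so Bob = blue.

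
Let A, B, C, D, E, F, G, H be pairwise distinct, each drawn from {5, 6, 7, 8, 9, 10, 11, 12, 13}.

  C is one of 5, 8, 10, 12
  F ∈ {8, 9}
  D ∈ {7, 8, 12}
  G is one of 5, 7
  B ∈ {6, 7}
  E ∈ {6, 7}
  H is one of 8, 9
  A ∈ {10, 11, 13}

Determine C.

B and E between them cover only {6, 7} — a naked pair. Remove those values from D, G.
G must be 5 (only option left). Strike 5 from C.
The 2 variables F and H are confined to {8, 9}, which locks those values in; drop them from C, D.
D has just one choice, so D = 12. Remove 12 from C.
So C = 10.

10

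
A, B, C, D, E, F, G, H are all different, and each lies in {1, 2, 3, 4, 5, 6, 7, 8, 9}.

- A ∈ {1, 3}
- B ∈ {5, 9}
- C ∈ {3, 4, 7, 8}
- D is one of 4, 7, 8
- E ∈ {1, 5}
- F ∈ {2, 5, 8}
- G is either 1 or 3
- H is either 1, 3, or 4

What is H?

4

Among the 8 variables, 2 fits only F (and all 8 values in {1, 2, 3, 4, 5, 7, 8, 9} must be used), so F = 2.
The 7 still-open variables draw from only 7 values {1, 3, 4, 5, 7, 8, 9}, so each is used; only B can be 9, hence B = 9.
The 6 still-open variables together cover exactly {1, 3, 4, 5, 7, 8} — 6 values for 6 variables — and 5 appears only in E's list, so E = 5.
A and G share exactly the 2 values {1, 3}; by pigeonhole those values go to them, so strike 1, 3 from C, H.
So H = 4.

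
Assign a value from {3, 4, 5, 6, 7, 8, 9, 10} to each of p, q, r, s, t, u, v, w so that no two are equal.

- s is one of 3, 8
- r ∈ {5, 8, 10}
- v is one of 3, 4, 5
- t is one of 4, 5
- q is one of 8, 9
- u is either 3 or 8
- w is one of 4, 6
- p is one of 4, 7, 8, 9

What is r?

The 8 variables together cover exactly {3, 4, 5, 6, 7, 8, 9, 10} — 8 values for 8 variables — and 6 appears only in w's list, so w = 6.
Among the 7 still-open variables, 7 fits only p (and all 7 values in {3, 4, 5, 7, 8, 9, 10} must be used), so p = 7.
Among the 6 still-open variables, 9 fits only q (and all 6 values in {3, 4, 5, 8, 9, 10} must be used), so q = 9.
The 5 still-open variables together cover exactly {3, 4, 5, 8, 10} — 5 values for 5 variables — and 10 appears only in r's list, so r = 10.

10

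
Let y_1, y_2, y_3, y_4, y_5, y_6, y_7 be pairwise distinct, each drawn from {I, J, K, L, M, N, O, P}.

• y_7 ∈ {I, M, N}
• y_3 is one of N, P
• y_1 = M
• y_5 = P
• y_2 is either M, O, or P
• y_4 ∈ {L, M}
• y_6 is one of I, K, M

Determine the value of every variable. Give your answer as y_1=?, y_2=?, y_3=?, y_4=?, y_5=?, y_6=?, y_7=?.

y_1=M, y_2=O, y_3=N, y_4=L, y_5=P, y_6=K, y_7=I

y_1 must be M (only option left). So y_2, y_4, y_6, y_7 can't be M.
y_4's domain is down to {L}, so y_4 = L.
y_5 must be P (only option left). Remove P from y_2, y_3.
y_2's domain is down to {O}, so y_2 = O.
y_3 must be N (only option left). So y_7 can't be N.
That leaves y_7 = I. Strike I from y_6.
y_6's domain is down to {K}, so y_6 = K.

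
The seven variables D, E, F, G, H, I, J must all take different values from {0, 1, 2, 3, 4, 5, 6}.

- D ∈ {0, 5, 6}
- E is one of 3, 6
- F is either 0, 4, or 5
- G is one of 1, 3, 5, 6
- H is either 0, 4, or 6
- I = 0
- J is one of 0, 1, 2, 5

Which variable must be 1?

G

I's domain is down to {0}, so I = 0. So D, F, H, J can't be 0.
The 6 still-open variables together cover exactly {1, 2, 3, 4, 5, 6} — 6 values for 6 variables — and 2 appears only in J's list, so J = 2.
The 5 still-open variables draw from only 5 values {1, 3, 4, 5, 6}, so each is used; only G can be 1, hence G = 1.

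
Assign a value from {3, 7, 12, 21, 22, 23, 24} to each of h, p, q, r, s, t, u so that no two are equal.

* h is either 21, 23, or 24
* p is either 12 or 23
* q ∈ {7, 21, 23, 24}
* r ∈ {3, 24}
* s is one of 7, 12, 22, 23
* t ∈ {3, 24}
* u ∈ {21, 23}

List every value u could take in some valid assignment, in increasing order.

The 7 variables draw from only 7 values {3, 7, 12, 21, 22, 23, 24}, so each is used; only s can be 22, hence s = 22.
Among the 6 still-open variables, 7 fits only q (and all 6 values in {3, 7, 12, 21, 23, 24} must be used), so q = 7.
The 5 still-open variables draw from only 5 values {3, 12, 21, 23, 24}, so each is used; only p can be 12, hence p = 12.
The 2 variables r and t are confined to {3, 24}, which locks those values in; drop them from h.
No further eliminations apply; u can still be any of 21, 23.

21, 23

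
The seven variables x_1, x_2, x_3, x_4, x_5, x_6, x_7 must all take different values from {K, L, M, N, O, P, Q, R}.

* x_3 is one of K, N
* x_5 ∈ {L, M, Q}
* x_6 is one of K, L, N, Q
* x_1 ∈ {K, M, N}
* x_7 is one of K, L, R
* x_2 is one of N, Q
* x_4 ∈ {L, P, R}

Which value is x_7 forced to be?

R

The 7 variables draw from only 7 values {K, L, M, N, P, Q, R}, so each is used; only x_4 can be P, hence x_4 = P.
Among the 6 still-open variables, R fits only x_7 (and all 6 values in {K, L, M, N, Q, R} must be used), so x_7 = R.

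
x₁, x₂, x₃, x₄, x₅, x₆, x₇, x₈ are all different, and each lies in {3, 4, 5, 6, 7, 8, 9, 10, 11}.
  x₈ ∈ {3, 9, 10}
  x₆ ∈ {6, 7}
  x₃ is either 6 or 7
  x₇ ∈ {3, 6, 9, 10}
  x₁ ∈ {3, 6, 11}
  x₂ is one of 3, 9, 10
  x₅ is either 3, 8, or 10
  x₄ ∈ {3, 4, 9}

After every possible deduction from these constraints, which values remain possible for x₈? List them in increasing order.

3, 9, 10

The 8 variables draw from only 8 values {3, 4, 6, 7, 8, 9, 10, 11}, so each is used; only x₄ can be 4, hence x₄ = 4.
The 7 still-open variables draw from only 7 values {3, 6, 7, 8, 9, 10, 11}, so each is used; only x₅ can be 8, hence x₅ = 8.
The 6 still-open variables together cover exactly {3, 6, 7, 9, 10, 11} — 6 values for 6 variables — and 11 appears only in x₁'s list, so x₁ = 11.
x₃ and x₆ share exactly the 2 values {6, 7}; by pigeonhole those values go to them, so strike 6, 7 from x₇.
No further eliminations apply; x₈ can still be any of 3, 9, 10.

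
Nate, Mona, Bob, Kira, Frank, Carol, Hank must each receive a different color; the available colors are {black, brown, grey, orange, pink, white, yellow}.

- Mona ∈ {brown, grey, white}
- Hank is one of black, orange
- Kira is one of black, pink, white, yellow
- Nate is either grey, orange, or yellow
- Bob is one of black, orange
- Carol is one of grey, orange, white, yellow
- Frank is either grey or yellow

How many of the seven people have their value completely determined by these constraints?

The 7 variables together cover exactly {black, brown, grey, orange, pink, white, yellow} — 7 values for 7 variables — and brown appears only in Mona's list, so Mona = brown.
The 6 still-open variables together cover exactly {black, grey, orange, pink, white, yellow} — 6 values for 6 variables — and pink appears only in Kira's list, so Kira = pink.
Among the 5 still-open variables, white fits only Carol (and all 5 values in {black, grey, orange, white, yellow} must be used), so Carol = white.
Bob and Hank between them cover only {black, orange} — a naked pair. Remove those values from Nate.
Determined: Mona=brown, Kira=pink, Carol=white. The other people each still have more than one consistent value. That makes 3.

3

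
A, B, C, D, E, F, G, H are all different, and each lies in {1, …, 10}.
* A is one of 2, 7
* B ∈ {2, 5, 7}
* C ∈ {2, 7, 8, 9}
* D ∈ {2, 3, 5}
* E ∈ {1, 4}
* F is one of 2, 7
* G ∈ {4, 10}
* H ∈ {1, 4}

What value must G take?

A and F between them cover only {2, 7} — a naked pair. Remove those values from B, C, D.
B must be 5 (only option left). Remove 5 from D.
That leaves D = 3.
E and H share exactly the 2 values {1, 4}; by pigeonhole those values go to them, so strike 1, 4 from G.
So G = 10.

10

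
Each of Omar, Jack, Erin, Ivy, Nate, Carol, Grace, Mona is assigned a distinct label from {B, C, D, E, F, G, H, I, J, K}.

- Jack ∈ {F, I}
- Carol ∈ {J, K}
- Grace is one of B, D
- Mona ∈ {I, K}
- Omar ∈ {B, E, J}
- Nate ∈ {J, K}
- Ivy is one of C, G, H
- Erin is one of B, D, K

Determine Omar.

Nate and Carol share exactly the 2 values {J, K}; by pigeonhole those values go to them, so strike J, K from Omar, Erin, Mona.
Mona must be I (only option left). Strike I from Jack.
Jack has just one choice, so Jack = F.
The 2 variables Erin and Grace are confined to {B, D}, which locks those values in; drop them from Omar.
So Omar = E.

E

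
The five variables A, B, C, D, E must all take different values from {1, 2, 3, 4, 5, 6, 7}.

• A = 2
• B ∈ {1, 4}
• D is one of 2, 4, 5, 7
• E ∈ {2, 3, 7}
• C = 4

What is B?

A has just one choice, so A = 2. Strike 2 from D, E.
That leaves C = 4. Strike 4 from B, D.
So B = 1.

1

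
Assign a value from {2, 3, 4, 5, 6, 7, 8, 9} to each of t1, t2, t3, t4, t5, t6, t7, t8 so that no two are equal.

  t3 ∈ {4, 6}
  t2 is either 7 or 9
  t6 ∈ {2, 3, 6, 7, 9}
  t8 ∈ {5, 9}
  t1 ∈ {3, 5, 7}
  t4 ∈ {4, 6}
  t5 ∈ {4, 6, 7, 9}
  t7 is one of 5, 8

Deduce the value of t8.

5

The 8 variables together cover exactly {2, 3, 4, 5, 6, 7, 8, 9} — 8 values for 8 variables — and 2 appears only in t6's list, so t6 = 2.
Among the 7 still-open variables, 3 fits only t1 (and all 7 values in {3, 4, 5, 6, 7, 8, 9} must be used), so t1 = 3.
The 6 still-open variables draw from only 6 values {4, 5, 6, 7, 8, 9}, so each is used; only t7 can be 8, hence t7 = 8.
The 5 still-open variables together cover exactly {4, 5, 6, 7, 9} — 5 values for 5 variables — and 5 appears only in t8's list, so t8 = 5.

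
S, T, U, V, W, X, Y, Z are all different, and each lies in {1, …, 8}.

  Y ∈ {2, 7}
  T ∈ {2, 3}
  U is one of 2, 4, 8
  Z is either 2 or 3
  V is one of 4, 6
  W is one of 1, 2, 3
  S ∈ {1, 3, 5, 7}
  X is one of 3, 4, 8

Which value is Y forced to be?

7

The 8 variables together cover exactly {1, 2, 3, 4, 5, 6, 7, 8} — 8 values for 8 variables — and 5 appears only in S's list, so S = 5.
Among the 7 still-open variables, 1 fits only W (and all 7 values in {1, 2, 3, 4, 6, 7, 8} must be used), so W = 1.
Among the 6 still-open variables, 6 fits only V (and all 6 values in {2, 3, 4, 6, 7, 8} must be used), so V = 6.
The 5 still-open variables draw from only 5 values {2, 3, 4, 7, 8}, so each is used; only Y can be 7, hence Y = 7.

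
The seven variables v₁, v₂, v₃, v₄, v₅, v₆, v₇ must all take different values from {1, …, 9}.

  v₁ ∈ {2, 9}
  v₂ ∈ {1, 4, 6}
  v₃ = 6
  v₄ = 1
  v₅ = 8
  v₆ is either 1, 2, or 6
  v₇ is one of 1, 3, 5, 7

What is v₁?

9

v₃'s domain is down to {6}, so v₃ = 6. Eliminate 6 elsewhere: v₂, v₆.
That leaves v₄ = 1. So v₂, v₆, v₇ can't be 1.
v₅ must be 8 (only option left).
v₆ must be 2 (only option left). Strike 2 from v₁.
So v₁ = 9.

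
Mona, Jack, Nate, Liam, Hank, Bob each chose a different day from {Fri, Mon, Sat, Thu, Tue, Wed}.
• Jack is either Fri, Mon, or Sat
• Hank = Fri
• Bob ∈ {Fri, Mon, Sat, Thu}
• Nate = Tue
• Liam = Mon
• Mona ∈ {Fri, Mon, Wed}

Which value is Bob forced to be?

Nate's domain is down to {Tue}, so Nate = Tue.
Liam's domain is down to {Mon}, so Liam = Mon. Strike Mon from Mona, Jack, Bob.
Hank must be Fri (only option left). Eliminate Fri elsewhere: Mona, Jack, Bob.
Mona must be Wed (only option left).
Jack must be Sat (only option left). Eliminate Sat elsewhere: Bob.
So Bob = Thu.

Thu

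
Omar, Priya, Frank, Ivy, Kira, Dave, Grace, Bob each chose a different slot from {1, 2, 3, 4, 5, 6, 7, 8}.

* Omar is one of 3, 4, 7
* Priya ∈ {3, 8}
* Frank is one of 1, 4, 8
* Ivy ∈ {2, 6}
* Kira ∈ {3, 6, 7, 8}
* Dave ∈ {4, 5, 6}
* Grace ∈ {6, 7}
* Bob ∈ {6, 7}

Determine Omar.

4

The 8 variables draw from only 8 values {1, 2, 3, 4, 5, 6, 7, 8}, so each is used; only Frank can be 1, hence Frank = 1.
Among the 7 still-open variables, 2 fits only Ivy (and all 7 values in {2, 3, 4, 5, 6, 7, 8} must be used), so Ivy = 2.
The 6 still-open variables together cover exactly {3, 4, 5, 6, 7, 8} — 6 values for 6 variables — and 5 appears only in Dave's list, so Dave = 5.
Among the 5 still-open variables, 4 fits only Omar (and all 5 values in {3, 4, 6, 7, 8} must be used), so Omar = 4.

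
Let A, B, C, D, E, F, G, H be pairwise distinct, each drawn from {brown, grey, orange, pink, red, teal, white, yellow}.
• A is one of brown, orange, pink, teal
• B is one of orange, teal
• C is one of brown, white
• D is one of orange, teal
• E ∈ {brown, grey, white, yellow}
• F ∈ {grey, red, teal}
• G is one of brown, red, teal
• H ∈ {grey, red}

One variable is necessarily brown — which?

Among the 8 variables, pink fits only A (and all 8 values in {brown, grey, orange, pink, red, teal, white, yellow} must be used), so A = pink.
The 7 still-open variables draw from only 7 values {brown, grey, orange, red, teal, white, yellow}, so each is used; only E can be yellow, hence E = yellow.
The 6 still-open variables together cover exactly {brown, grey, orange, red, teal, white} — 6 values for 6 variables — and white appears only in C's list, so C = white.
Among the 5 still-open variables, brown fits only G (and all 5 values in {brown, grey, orange, red, teal} must be used), so G = brown.

G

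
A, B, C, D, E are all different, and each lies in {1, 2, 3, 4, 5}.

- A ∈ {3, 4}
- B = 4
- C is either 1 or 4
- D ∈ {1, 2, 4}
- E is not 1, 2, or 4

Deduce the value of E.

5

B's domain is down to {4}, so B = 4. Strike 4 from A, C, D.
That leaves C = 1. So D can't be 1.
D must be 2 (only option left).
That leaves A = 3. So E can't be 3.
So E = 5.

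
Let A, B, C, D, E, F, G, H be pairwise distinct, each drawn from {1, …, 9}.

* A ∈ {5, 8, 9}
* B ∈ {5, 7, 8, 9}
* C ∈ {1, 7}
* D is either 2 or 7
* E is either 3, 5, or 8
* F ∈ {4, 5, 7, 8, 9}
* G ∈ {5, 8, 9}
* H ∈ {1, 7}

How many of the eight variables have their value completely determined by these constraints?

3

Among the 8 variables, 2 fits only D (and all 8 values in {1, 2, 3, 4, 5, 7, 8, 9} must be used), so D = 2.
Among the 7 still-open variables, 3 fits only E (and all 7 values in {1, 3, 4, 5, 7, 8, 9} must be used), so E = 3.
Among the 6 still-open variables, 4 fits only F (and all 6 values in {1, 4, 5, 7, 8, 9} must be used), so F = 4.
The 2 variables C and H are confined to {1, 7}, which locks those values in; drop them from B.
Determined: D=2, E=3, F=4. The other variables each still have more than one consistent value. That makes 3.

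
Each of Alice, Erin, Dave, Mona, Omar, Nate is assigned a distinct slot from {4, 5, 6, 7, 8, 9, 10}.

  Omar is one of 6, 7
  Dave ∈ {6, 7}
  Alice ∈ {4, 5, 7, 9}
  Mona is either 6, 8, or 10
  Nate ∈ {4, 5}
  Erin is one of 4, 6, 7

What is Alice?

The 2 variables Dave and Omar are confined to {6, 7}, which locks those values in; drop them from Alice, Erin, Mona.
Erin has just one choice, so Erin = 4. Eliminate 4 elsewhere: Alice, Nate.
Nate's domain is down to {5}, so Nate = 5. Strike 5 from Alice.
So Alice = 9.

9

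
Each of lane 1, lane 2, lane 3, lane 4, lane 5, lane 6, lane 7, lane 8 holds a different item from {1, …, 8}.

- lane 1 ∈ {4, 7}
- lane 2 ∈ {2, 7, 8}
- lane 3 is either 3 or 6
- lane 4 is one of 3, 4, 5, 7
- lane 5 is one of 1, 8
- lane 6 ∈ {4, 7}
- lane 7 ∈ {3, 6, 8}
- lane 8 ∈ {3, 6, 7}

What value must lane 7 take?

The 8 variables together cover exactly {1, 2, 3, 4, 5, 6, 7, 8} — 8 values for 8 variables — and 1 appears only in lane 5's list, so lane 5 = 1.
The 7 still-open variables draw from only 7 values {2, 3, 4, 5, 6, 7, 8}, so each is used; only lane 2 can be 2, hence lane 2 = 2.
The 6 still-open variables draw from only 6 values {3, 4, 5, 6, 7, 8}, so each is used; only lane 4 can be 5, hence lane 4 = 5.
The 5 still-open variables draw from only 5 values {3, 4, 6, 7, 8}, so each is used; only lane 7 can be 8, hence lane 7 = 8.

8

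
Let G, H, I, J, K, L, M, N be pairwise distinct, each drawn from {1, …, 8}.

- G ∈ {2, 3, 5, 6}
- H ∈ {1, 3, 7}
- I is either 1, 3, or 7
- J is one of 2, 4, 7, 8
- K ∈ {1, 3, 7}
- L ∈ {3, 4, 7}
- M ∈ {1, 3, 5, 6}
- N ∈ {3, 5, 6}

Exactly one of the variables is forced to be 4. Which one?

Among the 8 variables, 8 fits only J (and all 8 values in {1, 2, 3, 4, 5, 6, 7, 8} must be used), so J = 8.
The 7 still-open variables draw from only 7 values {1, 2, 3, 4, 5, 6, 7}, so each is used; only G can be 2, hence G = 2.
The 6 still-open variables together cover exactly {1, 3, 4, 5, 6, 7} — 6 values for 6 variables — and 4 appears only in L's list, so L = 4.

L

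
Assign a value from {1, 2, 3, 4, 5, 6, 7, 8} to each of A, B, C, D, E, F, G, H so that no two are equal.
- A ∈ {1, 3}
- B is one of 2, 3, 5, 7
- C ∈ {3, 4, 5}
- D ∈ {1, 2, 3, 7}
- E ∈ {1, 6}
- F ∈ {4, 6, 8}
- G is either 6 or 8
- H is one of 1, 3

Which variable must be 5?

C

A and H share exactly the 2 values {1, 3}; by pigeonhole those values go to them, so strike 1, 3 from B, C, D, E.
E has just one choice, so E = 6. Remove 6 from F, G.
G must be 8 (only option left). Remove 8 from F.
That leaves F = 4. Eliminate 4 elsewhere: C.
So 5 goes to C.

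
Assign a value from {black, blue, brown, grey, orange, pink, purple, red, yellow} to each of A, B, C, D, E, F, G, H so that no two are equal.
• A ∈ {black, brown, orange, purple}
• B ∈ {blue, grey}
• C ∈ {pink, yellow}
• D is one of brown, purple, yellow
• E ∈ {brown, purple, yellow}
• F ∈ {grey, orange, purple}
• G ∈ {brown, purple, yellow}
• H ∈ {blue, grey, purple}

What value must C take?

pink

Among the 8 variables, black fits only A (and all 8 values in {black, blue, brown, grey, orange, pink, purple, yellow} must be used), so A = black.
The 7 still-open variables draw from only 7 values {blue, brown, grey, orange, pink, purple, yellow}, so each is used; only F can be orange, hence F = orange.
The 6 still-open variables together cover exactly {blue, brown, grey, pink, purple, yellow} — 6 values for 6 variables — and pink appears only in C's list, so C = pink.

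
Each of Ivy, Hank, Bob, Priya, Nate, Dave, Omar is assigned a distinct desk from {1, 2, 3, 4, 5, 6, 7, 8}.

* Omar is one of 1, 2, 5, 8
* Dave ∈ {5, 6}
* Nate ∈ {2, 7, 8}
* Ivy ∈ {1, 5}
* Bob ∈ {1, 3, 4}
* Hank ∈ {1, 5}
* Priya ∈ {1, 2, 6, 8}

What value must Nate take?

The 2 variables Ivy and Hank are confined to {1, 5}, which locks those values in; drop them from Bob, Priya, Dave, Omar.
Dave must be 6 (only option left). Remove 6 from Priya.
Priya and Omar share exactly the 2 values {2, 8}; by pigeonhole those values go to them, so strike 2, 8 from Nate.
So Nate = 7.

7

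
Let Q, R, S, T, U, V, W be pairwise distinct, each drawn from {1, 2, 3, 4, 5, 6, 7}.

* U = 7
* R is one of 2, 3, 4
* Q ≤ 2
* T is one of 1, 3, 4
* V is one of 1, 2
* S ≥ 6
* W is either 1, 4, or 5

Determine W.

5

U's domain is down to {7}, so U = 7. So S can't be 7.
That leaves S = 6.
The 5 still-open variables together cover exactly {1, 2, 3, 4, 5} — 5 values for 5 variables — and 5 appears only in W's list, so W = 5.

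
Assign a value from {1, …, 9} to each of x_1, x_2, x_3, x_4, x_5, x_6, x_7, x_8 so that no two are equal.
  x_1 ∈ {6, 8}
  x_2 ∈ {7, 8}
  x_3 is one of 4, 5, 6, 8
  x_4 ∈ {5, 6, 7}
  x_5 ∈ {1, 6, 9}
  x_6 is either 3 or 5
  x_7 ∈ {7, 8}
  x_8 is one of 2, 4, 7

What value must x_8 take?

The 2 variables x_2 and x_7 are confined to {7, 8}, which locks those values in; drop them from x_1, x_3, x_4, x_8.
x_1 must be 6 (only option left). Eliminate 6 elsewhere: x_3, x_4, x_5.
x_4 must be 5 (only option left). Eliminate 5 elsewhere: x_3, x_6.
x_6 must be 3 (only option left).
x_3's domain is down to {4}, so x_3 = 4. So x_8 can't be 4.
So x_8 = 2.

2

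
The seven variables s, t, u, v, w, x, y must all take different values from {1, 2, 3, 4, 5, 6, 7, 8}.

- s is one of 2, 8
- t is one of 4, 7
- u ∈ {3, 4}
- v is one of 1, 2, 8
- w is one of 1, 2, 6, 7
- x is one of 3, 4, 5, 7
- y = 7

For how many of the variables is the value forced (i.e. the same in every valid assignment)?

4

y has just one choice, so y = 7. Eliminate 7 elsewhere: t, w, x.
t must be 4 (only option left). Eliminate 4 elsewhere: u, x.
That leaves u = 3. Remove 3 from x.
That leaves x = 5.
Determined: t=4, u=3, x=5, y=7. The other variables each still have more than one consistent value. That makes 4.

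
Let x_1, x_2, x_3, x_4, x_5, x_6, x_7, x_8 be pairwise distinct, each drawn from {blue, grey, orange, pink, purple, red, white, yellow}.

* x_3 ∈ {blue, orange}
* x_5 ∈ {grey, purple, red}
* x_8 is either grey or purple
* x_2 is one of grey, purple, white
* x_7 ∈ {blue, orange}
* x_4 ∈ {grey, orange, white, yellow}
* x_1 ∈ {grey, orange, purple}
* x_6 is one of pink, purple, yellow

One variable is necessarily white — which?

The 8 variables draw from only 8 values {blue, grey, orange, pink, purple, red, white, yellow}, so each is used; only x_6 can be pink, hence x_6 = pink.
Among the 7 still-open variables, red fits only x_5 (and all 7 values in {blue, grey, orange, purple, red, white, yellow} must be used), so x_5 = red.
The 6 still-open variables draw from only 6 values {blue, grey, orange, purple, white, yellow}, so each is used; only x_4 can be yellow, hence x_4 = yellow.
The 5 still-open variables together cover exactly {blue, grey, orange, purple, white} — 5 values for 5 variables — and white appears only in x_2's list, so x_2 = white.

x_2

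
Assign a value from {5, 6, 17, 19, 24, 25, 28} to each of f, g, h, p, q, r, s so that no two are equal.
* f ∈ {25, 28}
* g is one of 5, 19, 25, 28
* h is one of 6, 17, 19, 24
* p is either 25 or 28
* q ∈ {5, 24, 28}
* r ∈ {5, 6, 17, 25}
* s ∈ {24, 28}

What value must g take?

19

f and p between them cover only {25, 28} — a naked pair. Remove those values from g, q, r, s.
That leaves s = 24. Strike 24 from h, q.
q has just one choice, so q = 5. Strike 5 from g, r.
So g = 19.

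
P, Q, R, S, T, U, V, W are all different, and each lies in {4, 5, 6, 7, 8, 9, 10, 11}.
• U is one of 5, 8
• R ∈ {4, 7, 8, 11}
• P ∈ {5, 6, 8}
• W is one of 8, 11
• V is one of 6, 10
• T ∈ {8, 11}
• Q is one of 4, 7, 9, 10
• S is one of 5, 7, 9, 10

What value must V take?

T and W share exactly the 2 values {8, 11}; by pigeonhole those values go to them, so strike 8, 11 from P, R, U.
U has just one choice, so U = 5. Eliminate 5 elsewhere: P, S.
That leaves P = 6. Remove 6 from V.
So V = 10.

10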